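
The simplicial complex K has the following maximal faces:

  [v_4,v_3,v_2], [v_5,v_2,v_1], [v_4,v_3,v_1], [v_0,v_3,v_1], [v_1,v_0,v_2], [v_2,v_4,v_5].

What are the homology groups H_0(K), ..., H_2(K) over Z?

H_0 = Z,  H_1 = Z,  H_2 = 0.

Fix the vertex order v_0 < v_1 < v_2 < v_3 < v_4 < v_5 and write every simplex with vertices in increasing order. Then dim K = 2 and the simplices of K are:

  0-simplices (6): [v_0], [v_1], [v_2], [v_3], [v_4], [v_5]
  1-simplices (12): [v_0,v_1], [v_0,v_2], [v_0,v_3], [v_1,v_2], [v_1,v_3], [v_1,v_4], [v_1,v_5], [v_2,v_3], [v_2,v_4], [v_2,v_5], [v_3,v_4], [v_4,v_5]
  2-simplices (6): [v_0,v_1,v_2], [v_0,v_1,v_3], [v_1,v_2,v_5], [v_1,v_3,v_4], [v_2,v_3,v_4], [v_2,v_4,v_5]

so the chain groups are C_0 ≅ Z^6, C_1 ≅ Z^12, C_2 ≅ Z^6.

∂_1: C_1 → C_0 is given by ∂[p,q] = [q] − [p]. For instance
  ∂[v_1,v_4] = [v_4] − [v_1].
This gives a 6×12 integer matrix of rank 5; reducing to Smith normal form yields diagonal entries (1,1,1,1,1).

∂_2: C_2 → C_1 acts by ∂[p,q,r] = [q,r] − [p,r] + [p,q]. For instance
  ∂[v_1,v_3,v_4] = [v_3,v_4] − [v_1,v_4] + [v_1,v_3],
  ∂[v_2,v_3,v_4] = [v_3,v_4] − [v_2,v_4] + [v_2,v_3].
The resulting 12×6 matrix has rank 6, and its Smith normal form has invariant factors (1,1,1,1,1,1).

Reading off H_k = ker ∂_k / im ∂_{k+1}:

  H_0: rank C_0 − rank ∂_1 = 6 − 5 = 1, and the invariant factors of ∂_1 are all 1, so H_0 = Z.
  H_1: rank ker ∂_1 − rank ∂_2 = (12 − 5) − 6 = 1, and the invariant factors of ∂_2 are all 1, so H_1 = Z.
  H_2: rank ker ∂_2 − rank ∂_3 = (6 − 6) − 0 = 0, and there is no ∂_3, so H_2 = 0.

(K is a triangulation of the cylinder S^1 x I.)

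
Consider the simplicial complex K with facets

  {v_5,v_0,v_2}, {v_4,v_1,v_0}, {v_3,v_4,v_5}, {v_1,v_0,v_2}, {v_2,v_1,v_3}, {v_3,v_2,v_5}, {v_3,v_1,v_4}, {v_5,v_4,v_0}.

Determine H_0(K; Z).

H_0 = Z.

Take the total order v_0 < v_1 < v_2 < v_3 < v_4 < v_5 on the vertex set. Then K (dimension 2) consists of the simplices:

  0-simplices (6): [v_0], [v_1], [v_2], [v_3], [v_4], [v_5]
  1-simplices (12): [v_0,v_1], [v_0,v_2], [v_0,v_4], [v_0,v_5], [v_1,v_2], [v_1,v_3], [v_1,v_4], [v_2,v_3], [v_2,v_5], [v_3,v_4], [v_3,v_5], [v_4,v_5]
  2-simplices (8): [v_0,v_1,v_2], [v_0,v_1,v_4], [v_0,v_2,v_5], [v_0,v_4,v_5], [v_1,v_2,v_3], [v_1,v_3,v_4], [v_2,v_3,v_5], [v_3,v_4,v_5]

so the chain groups are C_0 ≅ Z^6, C_1 ≅ Z^12, C_2 ≅ Z^8.

Boundary ∂_1: C_1 → C_0 maps an edge to its endpoints' difference, ∂[p,q] = q − p.
The 6×12 boundary matrix has rank 5 and Smith normal form diag(1,1,1,1,1).

∂_2: C_2 → C_1 acts by ∂[p,q,r] = [q,r] − [p,r] + [p,q]. For instance
  ∂[v_0,v_2,v_5] = [v_2,v_5] − [v_0,v_5] + [v_0,v_2],
  ∂[v_3,v_4,v_5] = [v_4,v_5] − [v_3,v_5] + [v_3,v_4].
As a 12×8 matrix over Z this has rank 7, with invariant factors (1,1,1,1,1,1,1).

Reading off H_k = ker ∂_k / im ∂_{k+1}:

  H_0: rank C_0 − rank ∂_1 = 6 − 5 = 1, and the invariant factors of ∂_1 are all 1, so H_0 = Z.

(K is a triangulation of the 2-sphere S^2.)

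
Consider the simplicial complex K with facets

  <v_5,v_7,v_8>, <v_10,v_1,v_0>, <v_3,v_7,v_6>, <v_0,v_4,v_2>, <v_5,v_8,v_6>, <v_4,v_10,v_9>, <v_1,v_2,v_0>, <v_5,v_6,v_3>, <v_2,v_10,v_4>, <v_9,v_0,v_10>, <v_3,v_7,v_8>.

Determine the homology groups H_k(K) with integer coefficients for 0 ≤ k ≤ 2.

H_0 = Z^2,  H_1 = Z^2,  H_2 = 0.

Fix the vertex order v_0 < v_1 < v_2 < v_3 < v_4 < v_5 < v_6 < v_7 < v_8 < v_9 < v_10 and write every simplex with vertices in increasing order. Then dim K = 2 and the simplices of K are:

  0-simplices (11): [v_0], [v_1], [v_2], [v_3], [v_4], [v_5], [v_6], [v_7], [v_8], [v_9], [v_10]
  1-simplices (22): (22 of them)
  2-simplices (11): (11 of them)

giving chain groups C_0 ≅ Z^11, C_1 ≅ Z^22, C_2 ≅ Z^11.

Boundary ∂_1: C_1 → C_0 sends each edge [p,q] (with p < q) to q − p. For instance
  ∂[v_3,v_5] = [v_5] − [v_3].
This gives a 11×22 integer matrix of rank 9; reducing to Smith normal form yields diagonal entries (1,1,1,1,1,1,1,1,1).

Boundary ∂_2: C_2 → C_1 sends each 2-simplex [p,q,r] to [q,r] − [p,r] + [p,q]. For instance
  ∂[v_3,v_6,v_7] = [v_6,v_7] − [v_3,v_7] + [v_3,v_6],
  ∂[v_4,v_9,v_10] = [v_9,v_10] − [v_4,v_10] + [v_4,v_9].
As a 22×11 matrix over Z this has rank 11, with invariant factors (1,1,1,1,1,1,1,1,1,1,1).

Reading off H_k = ker ∂_k / im ∂_{k+1}:

  H_0: rank C_0 − rank ∂_1 = 11 − 9 = 2, and the invariant factors of ∂_1 are all 1, so H_0 = Z^2.
  H_1: rank ker ∂_1 − rank ∂_2 = (22 − 9) − 11 = 2, and the invariant factors of ∂_2 are all 1, so H_1 = Z^2.
  H_2: rank ker ∂_2 − rank ∂_3 = (11 − 11) − 0 = 0, and there is no ∂_3, so H_2 = 0.

As a check, the Euler characteristic is 11 − 22 + 11 = 0, which agrees with 2 − 2 + 0 = 0.
(K is a triangulation of the disjoint union of the cylinder S^1 x I and the Möbius band.)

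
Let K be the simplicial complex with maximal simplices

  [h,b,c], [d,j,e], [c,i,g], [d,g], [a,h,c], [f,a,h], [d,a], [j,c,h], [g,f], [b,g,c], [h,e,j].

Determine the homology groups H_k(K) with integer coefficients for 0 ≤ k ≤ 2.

Take the total order a < b < c < d < e < f < g < h < i < j on the vertex set. Then K (dimension 2) consists of the simplices:

  0-simplices (10): a, b, c, d, e, f, g, h, i, j
  1-simplices (20): ac, ad, af, ah, bc, bg, bh, cg, ch, ci, cj, de, dg, dj, eh, ej, fg, fh, gi, hj
  2-simplices (8): ach, afh, bcg, bch, cgi, chj, dej, ehj

Hence C_0 ≅ Z^10, C_1 ≅ Z^20, C_2 ≅ Z^8.

Boundary ∂_1: C_1 → C_0 maps an edge to its endpoints' difference, ∂[p,q] = q − p. For instance
  ∂af = f − a.
The resulting 10×20 matrix has rank 9, and its Smith normal form has invariant factors (1,1,1,1,1,1,1,1,1).

∂_2: C_2 → C_1 maps a triangle to the signed sum of its edges. For instance
  ∂ach = ch − ah + ac,
  ∂afh = fh − ah + af.
The 20×8 boundary matrix has rank 8 and Smith normal form diag(1,1,1,1,1,1,1,1).

Now H_k = ker ∂_k / im ∂_{k+1}, so:

  H_0: rank C_0 − rank ∂_1 = 10 − 9 = 1, and the invariant factors of ∂_1 are all 1, so H_0 ≅ Z.
  H_1: rank ker ∂_1 − rank ∂_2 = (20 − 9) − 8 = 3, and the invariant factors of ∂_2 are all 1, so H_1 ≅ Z^3.
  H_2: rank ker ∂_2 − rank ∂_3 = (8 − 8) − 0 = 0, and there is no ∂_3, so H_2 ≅ 0.

As a check, the Euler characteristic is 10 − 20 + 8 = -2, which agrees with 1 − 3 + 0 = -2.

H_0 ≅ Z,  H_1 ≅ Z^3,  H_2 = 0.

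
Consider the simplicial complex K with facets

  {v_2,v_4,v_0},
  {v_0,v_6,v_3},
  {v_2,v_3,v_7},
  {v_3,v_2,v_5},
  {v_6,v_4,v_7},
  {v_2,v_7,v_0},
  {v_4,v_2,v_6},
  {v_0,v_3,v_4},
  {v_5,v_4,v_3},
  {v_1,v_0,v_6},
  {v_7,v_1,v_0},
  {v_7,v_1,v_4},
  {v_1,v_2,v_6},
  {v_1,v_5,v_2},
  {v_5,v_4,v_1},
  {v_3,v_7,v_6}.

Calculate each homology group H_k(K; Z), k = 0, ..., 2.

H_0 = Z,  H_1 = Z^2,  H_2 = Z.

Order the vertices as v_0 < v_1 < v_2 < v_3 < v_4 < v_5 < v_6 < v_7. Listing each simplex with vertices in this order, K has dimension 2 with simplices:

  0-simplices (8): [v_0], [v_1], [v_2], [v_3], [v_4], [v_5], [v_6], [v_7]
  1-simplices (24): (24 of them)
  2-simplices (16): (16 of them)

Hence C_0 ≅ Z^8, C_1 ≅ Z^24, C_2 ≅ Z^16.

Boundary ∂_1: C_1 → C_0 maps an edge to its endpoints' difference, ∂[p,q] = q − p. For instance
  ∂[v_3,v_5] = [v_5] − [v_3].
The resulting 8×24 matrix has rank 7, and its Smith normal form has invariant factors (1,1,1,1,1,1,1).

The boundary map ∂_2: C_2 → C_1 maps a triangle to the signed sum of its edges. For instance
  ∂[v_0,v_1,v_7] = [v_1,v_7] − [v_0,v_7] + [v_0,v_1],
  ∂[v_2,v_3,v_5] = [v_3,v_5] − [v_2,v_5] + [v_2,v_3].
This gives a 24×16 integer matrix of rank 15; reducing to Smith normal form yields diagonal entries (1,1,1,1,1,1,1,1,1,1,1,1,1,1,1).

From H_k ≅ ker(∂_k) / im(∂_{k+1}) we obtain:

  H_0: rank C_0 − rank ∂_1 = 8 − 7 = 1, and the invariant factors of ∂_1 are all 1, so H_0 = Z.
  H_1: rank ker ∂_1 − rank ∂_2 = (24 − 7) − 15 = 2, and the invariant factors of ∂_2 are all 1, so H_1 = Z^2.
  H_2: rank ker ∂_2 − rank ∂_3 = (16 − 15) − 0 = 1, and there is no ∂_3, so H_2 = Z.

As a check, the Euler characteristic is 8 − 24 + 16 = 0, which agrees with 1 − 2 + 1 = 0.
(K is a triangulation of the torus T^2.)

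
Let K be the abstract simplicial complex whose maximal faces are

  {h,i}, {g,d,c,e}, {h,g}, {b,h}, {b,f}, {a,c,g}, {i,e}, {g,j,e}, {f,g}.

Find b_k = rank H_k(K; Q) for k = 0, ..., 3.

b_0 = 1, b_1 = 2, b_2 = 0, b_3 = 0.

Order the vertices as a < b < c < d < e < f < g < h < i < j. Listing each simplex with vertices in this order, K has dimension 3 with simplices:

  0-simplices (10): a, b, c, d, e, f, g, h, i, j
  1-simplices (16): ac, ag, bf, bh, cd, ce, cg, de, dg, eg, ei, ej, fg, gh, gj, hi
  2-simplices (6): acg, cde, cdg, ceg, deg, egj
  3-simplices (1): cdeg

giving chain groups C_0 ≅ Z^10, C_1 ≅ Z^16, C_2 ≅ Z^6, C_3 ≅ Z^1.

The boundary map ∂_1: C_1 → C_0 maps an edge to its endpoints' difference, ∂[p,q] = q − p.
The 10×16 boundary matrix has rank 9 and Smith normal form diag(1,1,1,1,1,1,1,1,1).

The boundary map ∂_2: C_2 → C_1 sends each 2-simplex [p,q,r] to [q,r] − [p,r] + [p,q]. For instance
  ∂acg = cg − ag + ac,
  ∂cdg = dg − cg + cd.
The resulting 16×6 matrix has rank 5, and its Smith normal form has invariant factors (1,1,1,1,1).

The boundary map ∂_3: C_3 → C_2 sends each 3-simplex σ to the alternating sum Σ_i (−1)^i (σ with its i-th vertex removed). For instance
  ∂cdeg = deg − ceg + cdg − cde.
This gives a 6×1 integer matrix of rank 1; reducing to Smith normal form yields diagonal entries (1).

From H_k ≅ ker(∂_k) / im(∂_{k+1}) we obtain:

  H_0: rank C_0 − rank ∂_1 = 10 − 9 = 1, and the invariant factors of ∂_1 are all 1, so H_0 ≅ Z.
  H_1: rank ker ∂_1 − rank ∂_2 = (16 − 9) − 5 = 2, and the invariant factors of ∂_2 are all 1, so H_1 ≅ Z^2.
  H_2: rank ker ∂_2 − rank ∂_3 = (6 − 5) − 1 = 0, and the invariant factors of ∂_3 are all 1, so H_2 ≅ 0.
  H_3: rank ker ∂_3 − rank ∂_4 = (1 − 1) − 0 = 0, and there is no ∂_4, so H_3 ≅ 0.

Hence the Betti numbers are b_0 = 1, b_1 = 2, b_2 = 0, b_3 = 0.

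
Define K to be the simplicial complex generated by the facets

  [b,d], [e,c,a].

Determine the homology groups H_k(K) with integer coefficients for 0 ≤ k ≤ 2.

H_0 ≅ Z^2,  H_1 = 0,  H_2 = 0.

Order the vertices as a < b < c < d < e. Listing each simplex with vertices in this order, K has dimension 2 with simplices:

  0-simplices (5): a, b, c, d, e
  1-simplices (4): ac, ae, bd, ce
  2-simplices (1): ace

so the chain groups are C_0 ≅ Z^5, C_1 ≅ Z^4, C_2 ≅ Z^1.

The boundary map ∂_1: C_1 → C_0 is given by ∂[p,q] = [q] − [p]. For instance
  ∂ce = e − c.
The resulting 5×4 matrix has rank 3, and its Smith normal form has invariant factors (1,1,1).

Boundary ∂_2: C_2 → C_1 acts by ∂[p,q,r] = [q,r] − [p,r] + [p,q]. For instance
  ∂ace = ce − ae + ac.
This gives a 4×1 integer matrix of rank 1; reducing to Smith normal form yields diagonal entries (1).

Now H_k = ker ∂_k / im ∂_{k+1}, so:

  H_0: rank C_0 − rank ∂_1 = 5 − 3 = 2, and the invariant factors of ∂_1 are all 1, so H_0 ≅ Z^2.
  H_1: rank ker ∂_1 − rank ∂_2 = (4 − 3) − 1 = 0, and the invariant factors of ∂_2 are all 1, so H_1 ≅ 0.
  H_2: rank ker ∂_2 − rank ∂_3 = (1 − 1) − 0 = 0, and there is no ∂_3, so H_2 ≅ 0.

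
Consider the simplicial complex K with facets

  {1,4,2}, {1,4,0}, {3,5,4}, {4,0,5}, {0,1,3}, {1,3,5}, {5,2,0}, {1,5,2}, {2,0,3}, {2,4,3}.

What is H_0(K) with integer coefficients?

Take the total order 0 < 1 < 2 < 3 < 4 < 5 on the vertex set. Then K (dimension 2) consists of the simplices:

  0-simplices (6): [0], [1], [2], [3], [4], [5]
  1-simplices (15): [0,1], [0,2], [0,3], [0,4], [0,5], [1,2], [1,3], [1,4], [1,5], [2,3], [2,4], [2,5], [3,4], [3,5], [4,5]
  2-simplices (10): [0,1,3], [0,1,4], [0,2,3], [0,2,5], [0,4,5], [1,2,4], [1,2,5], [1,3,5], [2,3,4], [3,4,5]

Hence C_0 ≅ Z^6, C_1 ≅ Z^15, C_2 ≅ Z^10.

Boundary ∂_1: C_1 → C_0 is given by ∂[p,q] = [q] − [p]. For instance
  ∂[0,4] = [4] − [0].
This gives a 6×15 integer matrix of rank 5; reducing to Smith normal form yields diagonal entries (1,1,1,1,1).

The boundary map ∂_2: C_2 → C_1 sends each 2-simplex [p,q,r] to [q,r] − [p,r] + [p,q]. For instance
  ∂[0,1,3] = [1,3] − [0,3] + [0,1],
  ∂[0,4,5] = [4,5] − [0,5] + [0,4].
The 15×10 boundary matrix has rank 10 and Smith normal form diag(1,1,1,1,1,1,1,1,1,2).

Reading off H_k = ker ∂_k / im ∂_{k+1}:

  H_0: rank C_0 − rank ∂_1 = 6 − 5 = 1, and the invariant factors of ∂_1 are all 1, so H_0 ≅ Z.

H_0 ≅ Z.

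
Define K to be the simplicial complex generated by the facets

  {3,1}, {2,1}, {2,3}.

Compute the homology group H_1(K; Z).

K has 3 vertices, 3 edges.
rank ∂_1 = 2, rank ∂_2 = 0 ⇒ b_1 = 3 − 2 − 0 = 1. So H_1 ≅ Z.

H_1 ≅ Z.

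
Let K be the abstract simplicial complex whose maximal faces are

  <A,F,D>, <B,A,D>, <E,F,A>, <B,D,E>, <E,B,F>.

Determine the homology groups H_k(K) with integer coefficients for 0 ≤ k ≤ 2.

Order the vertices as A < B < D < E < F. Listing each simplex with vertices in this order, K has dimension 2 with simplices:

  0-simplices (5): A, B, D, E, F
  1-simplices (10): AB, AD, AE, AF, BD, BE, BF, DE, DF, EF
  2-simplices (5): ABD, ADF, AEF, BDE, BEF

so the chain groups are C_0 ≅ Z^5, C_1 ≅ Z^10, C_2 ≅ Z^5.

Boundary ∂_1: C_1 → C_0 maps an edge to its endpoints' difference, ∂[p,q] = q − p.
The resulting 5×10 matrix has rank 4, and its Smith normal form has invariant factors (1,1,1,1).

The boundary map ∂_2: C_2 → C_1 acts by ∂[p,q,r] = [q,r] − [p,r] + [p,q]. For instance
  ∂ABD = BD − AD + AB,
  ∂BEF = EF − BF + BE.
This gives a 10×5 integer matrix of rank 5; reducing to Smith normal form yields diagonal entries (1,1,1,1,1).

From H_k ≅ ker(∂_k) / im(∂_{k+1}) we obtain:

  H_0: rank C_0 − rank ∂_1 = 5 − 4 = 1, and the invariant factors of ∂_1 are all 1, so H_0 ≅ Z.
  H_1: rank ker ∂_1 − rank ∂_2 = (10 − 4) − 5 = 1, and the invariant factors of ∂_2 are all 1, so H_1 ≅ Z.
  H_2: rank ker ∂_2 − rank ∂_3 = (5 − 5) − 0 = 0, and there is no ∂_3, so H_2 ≅ 0.

As a check, the Euler characteristic is 5 − 10 + 5 = 0, which agrees with 1 − 1 + 0 = 0.

H_0 = Z,  H_1 = Z,  H_2 = 0.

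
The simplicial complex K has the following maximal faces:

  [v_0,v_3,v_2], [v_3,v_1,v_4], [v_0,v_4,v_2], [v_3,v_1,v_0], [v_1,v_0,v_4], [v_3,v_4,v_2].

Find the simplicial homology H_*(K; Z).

H_0 = Z,  H_1 = 0,  H_2 = Z.

Fix the vertex order v_0 < v_1 < v_2 < v_3 < v_4 and write every simplex with vertices in increasing order. Then dim K = 2 and the simplices of K are:

  0-simplices (5): [v_0], [v_1], [v_2], [v_3], [v_4]
  1-simplices (9): [v_0,v_1], [v_0,v_2], [v_0,v_3], [v_0,v_4], [v_1,v_3], [v_1,v_4], [v_2,v_3], [v_2,v_4], [v_3,v_4]
  2-simplices (6): [v_0,v_1,v_3], [v_0,v_1,v_4], [v_0,v_2,v_3], [v_0,v_2,v_4], [v_1,v_3,v_4], [v_2,v_3,v_4]

so the chain groups are C_0 ≅ Z^5, C_1 ≅ Z^9, C_2 ≅ Z^6.

Boundary ∂_1: C_1 → C_0 sends each edge [p,q] (with p < q) to q − p. For instance
  ∂[v_1,v_3] = [v_3] − [v_1].
As a 5×9 matrix over Z this has rank 4, with invariant factors (1,1,1,1).

The boundary map ∂_2: C_2 → C_1 sends each 2-simplex [p,q,r] to [q,r] − [p,r] + [p,q]. For instance
  ∂[v_2,v_3,v_4] = [v_3,v_4] − [v_2,v_4] + [v_2,v_3],
  ∂[v_0,v_1,v_4] = [v_1,v_4] − [v_0,v_4] + [v_0,v_1].
This gives a 9×6 integer matrix of rank 5; reducing to Smith normal form yields diagonal entries (1,1,1,1,1).

Reading off H_k = ker ∂_k / im ∂_{k+1}:

  H_0: rank C_0 − rank ∂_1 = 5 − 4 = 1, and the invariant factors of ∂_1 are all 1, so H_0 = Z.
  H_1: rank ker ∂_1 − rank ∂_2 = (9 − 4) − 5 = 0, and the invariant factors of ∂_2 are all 1, so H_1 = 0.
  H_2: rank ker ∂_2 − rank ∂_3 = (6 − 5) − 0 = 1, and there is no ∂_3, so H_2 = Z.

(K is a triangulation of the 2-sphere S^2.)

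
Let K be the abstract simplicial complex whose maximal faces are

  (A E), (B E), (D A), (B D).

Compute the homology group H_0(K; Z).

Take the total order A < B < D < E on the vertex set. Then K (dimension 1) consists of the simplices:

  0-simplices (4): A, B, D, E
  1-simplices (4): AD, AE, BD, BE

so the chain groups are C_0 ≅ Z^4, C_1 ≅ Z^4.

∂_1: C_1 → C_0 sends each edge [p,q] (with p < q) to q − p.
This gives a 4×4 integer matrix of rank 3; reducing to Smith normal form yields diagonal entries (1,1,1).

Computing H_k = (kernel of ∂_k) / (image of ∂_{k+1}):

  H_0: rank C_0 − rank ∂_1 = 4 − 3 = 1, and the invariant factors of ∂_1 are all 1, so H_0 = Z.

H_0 ≅ Z.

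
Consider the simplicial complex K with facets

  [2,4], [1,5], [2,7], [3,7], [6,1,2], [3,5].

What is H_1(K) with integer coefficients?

H_1 = Z.

We work with the vertex ordering 1 < 2 < 3 < 4 < 5 < 6 < 7. The simplices of K, each written with vertices in increasing order, are:

  0-simplices (7): [1], [2], [3], [4], [5], [6], [7]
  1-simplices (8): [1,2], [1,5], [1,6], [2,4], [2,6], [2,7], [3,5], [3,7]
  2-simplices (1): [1,2,6]

Hence C_0 ≅ Z^7, C_1 ≅ Z^8, C_2 ≅ Z^1.

The boundary map ∂_1: C_1 → C_0 is given by ∂[p,q] = [q] − [p].
The resulting 7×8 matrix has rank 6, and its Smith normal form has invariant factors (1,1,1,1,1,1).

Boundary ∂_2: C_2 → C_1 maps a triangle to the signed sum of its edges. For instance
  ∂[1,2,6] = [2,6] − [1,6] + [1,2].
The 8×1 boundary matrix has rank 1 and Smith normal form diag(1).

Now H_k = ker ∂_k / im ∂_{k+1}, so:

  H_1: rank ker ∂_1 − rank ∂_2 = (8 − 6) − 1 = 1, and the invariant factors of ∂_2 are all 1, so H_1 ≅ Z.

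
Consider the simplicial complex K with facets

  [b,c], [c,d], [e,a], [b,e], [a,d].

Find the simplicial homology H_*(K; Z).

We work with the vertex ordering a < b < c < d < e. The simplices of K, each written with vertices in increasing order, are:

  0-simplices (5): a, b, c, d, e
  1-simplices (5): ad, ae, bc, be, cd

so the chain groups are C_0 ≅ Z^5, C_1 ≅ Z^5.

∂_1: C_1 → C_0 sends each edge [p,q] (with p < q) to q − p.
The resulting 5×5 matrix has rank 4, and its Smith normal form has invariant factors (1,1,1,1).

Reading off H_k = ker ∂_k / im ∂_{k+1}:

  H_0: rank C_0 − rank ∂_1 = 5 − 4 = 1, and the invariant factors of ∂_1 are all 1, so H_0 ≅ Z.
  H_1: rank ker ∂_1 − rank ∂_2 = (5 − 4) − 0 = 1, and there is no ∂_2, so H_1 ≅ Z.

(K is a triangulation of the circle S^1.)

H_0 = Z,  H_1 = Z.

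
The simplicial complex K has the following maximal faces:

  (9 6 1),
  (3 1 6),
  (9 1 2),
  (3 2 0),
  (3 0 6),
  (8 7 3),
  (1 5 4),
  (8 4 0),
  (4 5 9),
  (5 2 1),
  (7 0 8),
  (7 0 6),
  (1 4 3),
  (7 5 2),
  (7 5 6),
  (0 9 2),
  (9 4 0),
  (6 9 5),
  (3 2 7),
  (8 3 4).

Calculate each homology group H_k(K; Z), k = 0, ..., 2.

Fix the vertex order 0 < 1 < 2 < 3 < 4 < 5 < 6 < 7 < 8 < 9 and write every simplex with vertices in increasing order. Then dim K = 2 and the simplices of K are:

  0-simplices (10): [0], [1], [2], [3], [4], [5], [6], [7], [8], [9]
  1-simplices (30): (30 of them)
  2-simplices (20): (20 of them)

Hence C_0 ≅ Z^10, C_1 ≅ Z^30, C_2 ≅ Z^20.

Boundary ∂_1: C_1 → C_0 sends each edge [p,q] (with p < q) to q − p.
As a 10×30 matrix over Z this has rank 9, with invariant factors (1,1,1,1,1,1,1,1,1).

∂_2: C_2 → C_1 sends each 2-simplex [p,q,r] to [q,r] − [p,r] + [p,q]. For instance
  ∂[5,6,9] = [6,9] − [5,9] + [5,6],
  ∂[1,4,5] = [4,5] − [1,5] + [1,4].
This gives a 30×20 integer matrix of rank 20; reducing to Smith normal form yields diagonal entries (1,1,1,1,1,1,1,1,1,1,1,1,1,1,1,1,1,1,1,2).

Reading off H_k = ker ∂_k / im ∂_{k+1}:

  H_0: rank C_0 − rank ∂_1 = 10 − 9 = 1, and the invariant factors of ∂_1 are all 1, so H_0 ≅ Z.
  H_1: rank ker ∂_1 − rank ∂_2 = (30 − 9) − 20 = 1, and ∂_2 has invariant factor 2 > 1, so H_1 ≅ Z ⊕ Z/2.
  H_2: rank ker ∂_2 − rank ∂_3 = (20 − 20) − 0 = 0, and there is no ∂_3, so H_2 ≅ 0.

(K is a triangulation of the Klein bottle.)

H_0 ≅ Z,  H_1 ≅ Z ⊕ Z/2,  H_2 = 0.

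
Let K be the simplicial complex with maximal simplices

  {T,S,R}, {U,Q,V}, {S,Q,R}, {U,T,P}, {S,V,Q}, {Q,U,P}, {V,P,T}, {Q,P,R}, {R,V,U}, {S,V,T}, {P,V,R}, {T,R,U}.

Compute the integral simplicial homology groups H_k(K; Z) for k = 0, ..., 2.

K has 7 vertices, 18 edges, 12 triangles.
rank ∂_0 = 0, rank ∂_1 = 6 ⇒ b_0 = 7 − 0 − 6 = 1; all invariant factors of ∂_1 are 1 so no torsion. So H_0 ≅ Z.
rank ∂_1 = 6, rank ∂_2 = 12 ⇒ b_1 = 18 − 6 − 12 = 0; ∂_2 has invariant factor(s) [2] giving torsion. So H_1 ≅ Z/2.
rank ∂_2 = 12, rank ∂_3 = 0 ⇒ b_2 = 12 − 12 − 0 = 0. So H_2 ≅ 0.

H_0 ≅ Z,  H_1 ≅ Z/2,  H_2 = 0.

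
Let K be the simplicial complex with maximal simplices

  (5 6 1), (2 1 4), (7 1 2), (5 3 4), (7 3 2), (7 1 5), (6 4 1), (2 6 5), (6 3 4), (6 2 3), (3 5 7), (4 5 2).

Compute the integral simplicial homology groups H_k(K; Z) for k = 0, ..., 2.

H_0 = Z,  H_1 = Z_2,  H_2 = 0.

Take the total order 1 < 2 < 3 < 4 < 5 < 6 < 7 on the vertex set. Then K (dimension 2) consists of the simplices:

  0-simplices (7): [1], [2], [3], [4], [5], [6], [7]
  1-simplices (18): [1,2], [1,4], [1,5], [1,6], [1,7], [2,3], [2,4], [2,5], [2,6], [2,7], [3,4], [3,5], [3,6], [3,7], [4,5], [4,6], [5,6], [5,7]
  2-simplices (12): [1,2,4], [1,2,7], [1,4,6], [1,5,6], [1,5,7], [2,3,6], [2,3,7], [2,4,5], [2,5,6], [3,4,5], [3,4,6], [3,5,7]

Hence C_0 ≅ Z^7, C_1 ≅ Z^18, C_2 ≅ Z^12.

∂_1: C_1 → C_0 maps an edge to its endpoints' difference, ∂[p,q] = q − p. For instance
  ∂[3,5] = [5] − [3].
As a 7×18 matrix over Z this has rank 6, with invariant factors (1,1,1,1,1,1).

∂_2: C_2 → C_1 acts by ∂[p,q,r] = [q,r] − [p,r] + [p,q]. For instance
  ∂[3,4,5] = [4,5] − [3,5] + [3,4],
  ∂[1,2,4] = [2,4] − [1,4] + [1,2].
As a 18×12 matrix over Z this has rank 12, with invariant factors (1,1,1,1,1,1,1,1,1,1,1,2).

Computing H_k = (kernel of ∂_k) / (image of ∂_{k+1}):

  H_0: rank C_0 − rank ∂_1 = 7 − 6 = 1, and the invariant factors of ∂_1 are all 1, so H_0 ≅ Z.
  H_1: rank ker ∂_1 − rank ∂_2 = (18 − 6) − 12 = 0, and ∂_2 has invariant factor 2 > 1, so H_1 ≅ Z_2.
  H_2: rank ker ∂_2 − rank ∂_3 = (12 − 12) − 0 = 0, and there is no ∂_3, so H_2 ≅ 0.

As a check, the Euler characteristic is 7 − 18 + 12 = 1, which agrees with 1 − 0 + 0 = 1.
(K is a triangulation of the real projective plane RP^2.)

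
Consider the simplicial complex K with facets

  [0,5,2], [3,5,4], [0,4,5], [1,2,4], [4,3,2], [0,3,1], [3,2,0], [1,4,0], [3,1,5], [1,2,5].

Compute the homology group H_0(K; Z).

We work with the vertex ordering 0 < 1 < 2 < 3 < 4 < 5. The simplices of K, each written with vertices in increasing order, are:

  0-simplices (6): [0], [1], [2], [3], [4], [5]
  1-simplices (15): [0,1], [0,2], [0,3], [0,4], [0,5], [1,2], [1,3], [1,4], [1,5], [2,3], [2,4], [2,5], [3,4], [3,5], [4,5]
  2-simplices (10): [0,1,3], [0,1,4], [0,2,3], [0,2,5], [0,4,5], [1,2,4], [1,2,5], [1,3,5], [2,3,4], [3,4,5]

so the chain groups are C_0 ≅ Z^6, C_1 ≅ Z^15, C_2 ≅ Z^10.

Boundary ∂_1: C_1 → C_0 sends each edge [p,q] (with p < q) to q − p.
As a 6×15 matrix over Z this has rank 5, with invariant factors (1,1,1,1,1).

Boundary ∂_2: C_2 → C_1 maps a triangle to the signed sum of its edges. For instance
  ∂[2,3,4] = [3,4] − [2,4] + [2,3],
  ∂[1,2,5] = [2,5] − [1,5] + [1,2].
The resulting 15×10 matrix has rank 10, and its Smith normal form has invariant factors (1,1,1,1,1,1,1,1,1,2).

Reading off H_k = ker ∂_k / im ∂_{k+1}:

  H_0: rank C_0 − rank ∂_1 = 6 − 5 = 1, and the invariant factors of ∂_1 are all 1, so H_0 ≅ Z.

H_0 = Z.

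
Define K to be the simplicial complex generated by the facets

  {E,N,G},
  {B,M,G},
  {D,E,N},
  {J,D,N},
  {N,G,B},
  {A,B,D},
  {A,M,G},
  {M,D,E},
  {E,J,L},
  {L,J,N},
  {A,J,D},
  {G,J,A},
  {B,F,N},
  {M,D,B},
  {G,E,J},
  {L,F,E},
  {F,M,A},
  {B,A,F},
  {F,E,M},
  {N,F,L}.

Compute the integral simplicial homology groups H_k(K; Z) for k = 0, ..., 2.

Order the vertices as A < B < D < E < F < G < J < L < M < N. Listing each simplex with vertices in this order, K has dimension 2 with simplices:

  0-simplices (10): A, B, D, E, F, G, J, L, M, N
  1-simplices (30): AB, AD, AF, AG, AJ, AM, BD, BF, BG, BM, BN, DE, DJ, DM, DN, EF, EG, EJ, EL, EM, EN, FL, FM, FN, GJ, GM, GN, JL, JN, LN
  2-simplices (20): ABD, ABF, ADJ, AFM, AGJ, AGM, BDM, BFN, BGM, BGN, DEM, DEN, DJN, EFL, EFM, EGJ, EGN, EJL, FLN, JLN

giving chain groups C_0 ≅ Z^10, C_1 ≅ Z^30, C_2 ≅ Z^20.

∂_1: C_1 → C_0 maps an edge to its endpoints' difference, ∂[p,q] = q − p. For instance
  ∂JN = N − J.
The 10×30 boundary matrix has rank 9 and Smith normal form diag(1,1,1,1,1,1,1,1,1).

The boundary map ∂_2: C_2 → C_1 maps a triangle to the signed sum of its edges. For instance
  ∂ADJ = DJ − AJ + AD,
  ∂BGN = GN − BN + BG.
As a 30×20 matrix over Z this has rank 20, with invariant factors (1,1,1,1,1,1,1,1,1,1,1,1,1,1,1,1,1,1,1,2).

Computing H_k = (kernel of ∂_k) / (image of ∂_{k+1}):

  H_0: rank C_0 − rank ∂_1 = 10 − 9 = 1, and the invariant factors of ∂_1 are all 1, so H_0 = Z.
  H_1: rank ker ∂_1 − rank ∂_2 = (30 − 9) − 20 = 1, and ∂_2 has invariant factor 2 > 1, so H_1 = Z ⊕ Z_2.
  H_2: rank ker ∂_2 − rank ∂_3 = (20 − 20) − 0 = 0, and there is no ∂_3, so H_2 = 0.

As a check, the Euler characteristic is 10 − 30 + 20 = 0, which agrees with 1 − 1 + 0 = 0.

H_0 = Z,  H_1 = Z ⊕ Z_2,  H_2 = 0.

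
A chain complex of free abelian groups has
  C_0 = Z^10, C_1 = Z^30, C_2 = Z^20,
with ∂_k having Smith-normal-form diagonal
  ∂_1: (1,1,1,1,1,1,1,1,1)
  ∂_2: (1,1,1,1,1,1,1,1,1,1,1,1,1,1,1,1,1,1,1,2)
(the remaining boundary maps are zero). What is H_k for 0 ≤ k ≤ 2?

H_0: b_0 = 10 − 0 − 9 = 1; torsion from ∂_1 factors > 1: none. So H_0 = Z.
H_1: b_1 = 30 − 9 − 20 = 1; torsion from ∂_2 factors > 1: [2]. So H_1 = Z × Z/2.
H_2: b_2 = 20 − 20 − 0 = 0; torsion from ∂_3 factors > 1: none. So H_2 = 0.

H_0 = Z,  H_1 = Z × Z/2,  H_2 = 0.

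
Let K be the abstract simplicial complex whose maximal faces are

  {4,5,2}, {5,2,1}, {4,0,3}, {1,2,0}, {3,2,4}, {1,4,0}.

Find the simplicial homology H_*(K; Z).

H_0 = Z,  H_1 = Z,  H_2 = 0.

Order the vertices as 0 < 1 < 2 < 3 < 4 < 5. Listing each simplex with vertices in this order, K has dimension 2 with simplices:

  0-simplices (6): [0], [1], [2], [3], [4], [5]
  1-simplices (12): [0,1], [0,2], [0,3], [0,4], [1,2], [1,4], [1,5], [2,3], [2,4], [2,5], [3,4], [4,5]
  2-simplices (6): [0,1,2], [0,1,4], [0,3,4], [1,2,5], [2,3,4], [2,4,5]

Hence C_0 ≅ Z^6, C_1 ≅ Z^12, C_2 ≅ Z^6.

The boundary map ∂_1: C_1 → C_0 sends each edge [p,q] (with p < q) to q − p. For instance
  ∂[0,1] = [1] − [0].
As a 6×12 matrix over Z this has rank 5, with invariant factors (1,1,1,1,1).

∂_2: C_2 → C_1 sends each 2-simplex [p,q,r] to [q,r] − [p,r] + [p,q]. For instance
  ∂[0,1,2] = [1,2] − [0,2] + [0,1],
  ∂[0,1,4] = [1,4] − [0,4] + [0,1].
This gives a 12×6 integer matrix of rank 6; reducing to Smith normal form yields diagonal entries (1,1,1,1,1,1).

Now H_k = ker ∂_k / im ∂_{k+1}, so:

  H_0: rank C_0 − rank ∂_1 = 6 − 5 = 1, and the invariant factors of ∂_1 are all 1, so H_0 ≅ Z.
  H_1: rank ker ∂_1 − rank ∂_2 = (12 − 5) − 6 = 1, and the invariant factors of ∂_2 are all 1, so H_1 ≅ Z.
  H_2: rank ker ∂_2 − rank ∂_3 = (6 − 6) − 0 = 0, and there is no ∂_3, so H_2 ≅ 0.

As a check, the Euler characteristic is 6 − 12 + 6 = 0, which agrees with 1 − 1 + 0 = 0.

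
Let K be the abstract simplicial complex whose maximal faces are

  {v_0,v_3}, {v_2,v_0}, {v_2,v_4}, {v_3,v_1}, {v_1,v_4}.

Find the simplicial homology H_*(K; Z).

H_0 = Z,  H_1 = Z.

Order the vertices as v_0 < v_1 < v_2 < v_3 < v_4. Listing each simplex with vertices in this order, K has dimension 1 with simplices:

  0-simplices (5): [v_0], [v_1], [v_2], [v_3], [v_4]
  1-simplices (5): [v_0,v_2], [v_0,v_3], [v_1,v_3], [v_1,v_4], [v_2,v_4]

Hence C_0 ≅ Z^5, C_1 ≅ Z^5.

The boundary map ∂_1: C_1 → C_0 maps an edge to its endpoints' difference, ∂[p,q] = q − p.
The resulting 5×5 matrix has rank 4, and its Smith normal form has invariant factors (1,1,1,1).

Reading off H_k = ker ∂_k / im ∂_{k+1}:

  H_0: rank C_0 − rank ∂_1 = 5 − 4 = 1, and the invariant factors of ∂_1 are all 1, so H_0 ≅ Z.
  H_1: rank ker ∂_1 − rank ∂_2 = (5 − 4) − 0 = 1, and there is no ∂_2, so H_1 ≅ Z.

As a check, the Euler characteristic is 5 − 5 = 0, which agrees with 1 − 1 = 0.
(K is a triangulation of the circle S^1.)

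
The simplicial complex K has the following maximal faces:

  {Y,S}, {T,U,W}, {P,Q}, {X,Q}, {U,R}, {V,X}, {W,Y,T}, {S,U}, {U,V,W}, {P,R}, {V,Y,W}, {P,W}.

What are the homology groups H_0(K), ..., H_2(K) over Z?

K has 10 vertices, 16 edges, 4 triangles.
rank ∂_0 = 0, rank ∂_1 = 9 ⇒ b_0 = 10 − 0 − 9 = 1; all invariant factors of ∂_1 are 1 so no torsion. So H_0 = Z.
rank ∂_1 = 9, rank ∂_2 = 4 ⇒ b_1 = 16 − 9 − 4 = 3; all invariant factors of ∂_2 are 1 so no torsion. So H_1 = Z^3.
rank ∂_2 = 4, rank ∂_3 = 0 ⇒ b_2 = 4 − 4 − 0 = 0. So H_2 = 0.

H_0 ≅ Z,  H_1 ≅ Z^3,  H_2 = 0.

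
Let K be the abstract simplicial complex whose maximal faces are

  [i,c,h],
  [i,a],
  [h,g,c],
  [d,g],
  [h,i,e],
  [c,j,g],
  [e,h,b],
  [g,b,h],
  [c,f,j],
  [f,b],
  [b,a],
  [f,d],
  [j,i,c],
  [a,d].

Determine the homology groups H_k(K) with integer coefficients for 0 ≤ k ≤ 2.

K has 10 vertices, 21 edges, 8 triangles.
rank ∂_0 = 0, rank ∂_1 = 9 ⇒ b_0 = 10 − 0 − 9 = 1; all invariant factors of ∂_1 are 1 so no torsion. So H_0 = Z.
rank ∂_1 = 9, rank ∂_2 = 8 ⇒ b_1 = 21 − 9 − 8 = 4; all invariant factors of ∂_2 are 1 so no torsion. So H_1 = Z^4.
rank ∂_2 = 8, rank ∂_3 = 0 ⇒ b_2 = 8 − 8 − 0 = 0. So H_2 = 0.

H_0 ≅ Z,  H_1 ≅ Z^4,  H_2 = 0.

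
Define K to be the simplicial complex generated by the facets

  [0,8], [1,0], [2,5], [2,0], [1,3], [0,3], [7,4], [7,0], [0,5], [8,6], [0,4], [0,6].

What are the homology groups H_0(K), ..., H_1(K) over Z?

Order the vertices as 0 < 1 < 2 < 3 < 4 < 5 < 6 < 7 < 8. Listing each simplex with vertices in this order, K has dimension 1 with simplices:

  0-simplices (9): [0], [1], [2], [3], [4], [5], [6], [7], [8]
  1-simplices (12): [0,1], [0,2], [0,3], [0,4], [0,5], [0,6], [0,7], [0,8], [1,3], [2,5], [4,7], [6,8]

giving chain groups C_0 ≅ Z^9, C_1 ≅ Z^12.

The boundary map ∂_1: C_1 → C_0 maps an edge to its endpoints' difference, ∂[p,q] = q − p. For instance
  ∂[6,8] = [8] − [6].
This gives a 9×12 integer matrix of rank 8; reducing to Smith normal form yields diagonal entries (1,1,1,1,1,1,1,1).

Computing H_k = (kernel of ∂_k) / (image of ∂_{k+1}):

  H_0: rank C_0 − rank ∂_1 = 9 − 8 = 1, and the invariant factors of ∂_1 are all 1, so H_0 ≅ Z.
  H_1: rank ker ∂_1 − rank ∂_2 = (12 − 8) − 0 = 4, and there is no ∂_2, so H_1 ≅ Z^4.

H_0 ≅ Z,  H_1 ≅ Z^4.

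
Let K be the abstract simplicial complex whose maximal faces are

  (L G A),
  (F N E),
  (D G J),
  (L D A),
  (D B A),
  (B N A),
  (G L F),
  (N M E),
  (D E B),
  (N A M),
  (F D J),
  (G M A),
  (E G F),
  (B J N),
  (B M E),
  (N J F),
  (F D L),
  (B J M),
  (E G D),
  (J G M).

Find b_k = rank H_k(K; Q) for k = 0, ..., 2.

b_0 = 1, b_1 = 1, b_2 = 0.

Fix the vertex order A < B < D < E < F < G < J < L < M < N and write every simplex with vertices in increasing order. Then dim K = 2 and the simplices of K are:

  0-simplices (10): A, B, D, E, F, G, J, L, M, N
  1-simplices (30): AB, AD, AG, AL, AM, AN, BD, BE, BJ, BM, BN, DE, DF, DG, DJ, DL, EF, EG, EM, EN, FG, FJ, FL, FN, GJ, GL, GM, JM, JN, MN
  2-simplices (20): ABD, ABN, ADL, AGL, AGM, AMN, BDE, BEM, BJM, BJN, DEG, DFJ, DFL, DGJ, EFG, EFN, EMN, FGL, FJN, GJM

giving chain groups C_0 ≅ Z^10, C_1 ≅ Z^30, C_2 ≅ Z^20.

∂_1: C_1 → C_0 sends each edge [p,q] (with p < q) to q − p.
This gives a 10×30 integer matrix of rank 9; reducing to Smith normal form yields diagonal entries (1,1,1,1,1,1,1,1,1).

∂_2: C_2 → C_1 maps a triangle to the signed sum of its edges. For instance
  ∂BJM = JM − BM + BJ,
  ∂DEG = EG − DG + DE.
As a 30×20 matrix over Z this has rank 20, with invariant factors (1,1,1,1,1,1,1,1,1,1,1,1,1,1,1,1,1,1,1,2).

Computing H_k = (kernel of ∂_k) / (image of ∂_{k+1}):

  H_0: rank C_0 − rank ∂_1 = 10 − 9 = 1, and the invariant factors of ∂_1 are all 1, so H_0 = Z.
  H_1: rank ker ∂_1 − rank ∂_2 = (30 − 9) − 20 = 1, and ∂_2 has invariant factor 2 > 1, so H_1 = Z ⊕ Z/2Z.
  H_2: rank ker ∂_2 − rank ∂_3 = (20 − 20) − 0 = 0, and there is no ∂_3, so H_2 = 0.

Hence the Betti numbers are b_0 = 1, b_1 = 1, b_2 = 0.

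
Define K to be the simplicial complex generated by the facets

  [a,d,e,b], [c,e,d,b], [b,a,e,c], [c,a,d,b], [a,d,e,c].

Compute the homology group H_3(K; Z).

H_3 ≅ Z.

Fix the vertex order a < b < c < d < e and write every simplex with vertices in increasing order. Then dim K = 3 and the simplices of K are:

  0-simplices (5): a, b, c, d, e
  1-simplices (10): ab, ac, ad, ae, bc, bd, be, cd, ce, de
  2-simplices (10): abc, abd, abe, acd, ace, ade, bcd, bce, bde, cde
  3-simplices (5): abcd, abce, abde, acde, bcde

giving chain groups C_0 ≅ Z^5, C_1 ≅ Z^10, C_2 ≅ Z^10, C_3 ≅ Z^5.

∂_1: C_1 → C_0 is given by ∂[p,q] = [q] − [p]. For instance
  ∂ce = e − c.
The resulting 5×10 matrix has rank 4, and its Smith normal form has invariant factors (1,1,1,1).

∂_2: C_2 → C_1 maps a triangle to the signed sum of its edges. For instance
  ∂abc = bc − ac + ab,
  ∂cde = de − ce + cd.
As a 10×10 matrix over Z this has rank 6, with invariant factors (1,1,1,1,1,1).

The boundary map ∂_3: C_3 → C_2 sends each 3-simplex σ to the alternating sum Σ_i (−1)^i (σ with its i-th vertex removed). For instance
  ∂abcd = bcd − acd + abd − abc,
  ∂acde = cde − ade + ace − acd.
This gives a 10×5 integer matrix of rank 4; reducing to Smith normal form yields diagonal entries (1,1,1,1).

From H_k ≅ ker(∂_k) / im(∂_{k+1}) we obtain:

  H_3: rank ker ∂_3 − rank ∂_4 = (5 − 4) − 0 = 1, and there is no ∂_4, so H_3 = Z.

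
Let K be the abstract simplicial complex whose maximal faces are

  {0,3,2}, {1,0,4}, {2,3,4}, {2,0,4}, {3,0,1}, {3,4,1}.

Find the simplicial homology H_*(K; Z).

H_0 ≅ Z,  H_1 = 0,  H_2 ≅ Z.

Take the total order 0 < 1 < 2 < 3 < 4 on the vertex set. Then K (dimension 2) consists of the simplices:

  0-simplices (5): [0], [1], [2], [3], [4]
  1-simplices (9): [0,1], [0,2], [0,3], [0,4], [1,3], [1,4], [2,3], [2,4], [3,4]
  2-simplices (6): [0,1,3], [0,1,4], [0,2,3], [0,2,4], [1,3,4], [2,3,4]

so the chain groups are C_0 ≅ Z^5, C_1 ≅ Z^9, C_2 ≅ Z^6.

The boundary map ∂_1: C_1 → C_0 sends each edge [p,q] (with p < q) to q − p.
The 5×9 boundary matrix has rank 4 and Smith normal form diag(1,1,1,1).

∂_2: C_2 → C_1 maps a triangle to the signed sum of its edges. For instance
  ∂[0,1,3] = [1,3] − [0,3] + [0,1],
  ∂[2,3,4] = [3,4] − [2,4] + [2,3].
The 9×6 boundary matrix has rank 5 and Smith normal form diag(1,1,1,1,1).

From H_k ≅ ker(∂_k) / im(∂_{k+1}) we obtain:

  H_0: rank C_0 − rank ∂_1 = 5 − 4 = 1, and the invariant factors of ∂_1 are all 1, so H_0 = Z.
  H_1: rank ker ∂_1 − rank ∂_2 = (9 − 4) − 5 = 0, and the invariant factors of ∂_2 are all 1, so H_1 = 0.
  H_2: rank ker ∂_2 − rank ∂_3 = (6 − 5) − 0 = 1, and there is no ∂_3, so H_2 = Z.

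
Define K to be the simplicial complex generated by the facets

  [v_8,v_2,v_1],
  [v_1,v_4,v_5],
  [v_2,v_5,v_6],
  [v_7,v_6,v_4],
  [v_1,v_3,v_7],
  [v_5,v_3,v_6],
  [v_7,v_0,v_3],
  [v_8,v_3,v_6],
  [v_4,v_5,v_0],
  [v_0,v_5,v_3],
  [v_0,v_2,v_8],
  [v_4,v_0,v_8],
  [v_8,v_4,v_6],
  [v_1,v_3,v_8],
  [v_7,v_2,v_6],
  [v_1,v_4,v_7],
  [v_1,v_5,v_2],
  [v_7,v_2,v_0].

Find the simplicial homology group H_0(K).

H_0 = Z.

Order the vertices as v_0 < v_1 < v_2 < v_3 < v_4 < v_5 < v_6 < v_7 < v_8. Listing each simplex with vertices in this order, K has dimension 2 with simplices:

  0-simplices (9): [v_0], [v_1], [v_2], [v_3], [v_4], [v_5], [v_6], [v_7], [v_8]
  1-simplices (27): (27 of them)
  2-simplices (18): (18 of them)

Hence C_0 ≅ Z^9, C_1 ≅ Z^27, C_2 ≅ Z^18.

The boundary map ∂_1: C_1 → C_0 sends each edge [p,q] (with p < q) to q − p. For instance
  ∂[v_2,v_5] = [v_5] − [v_2].
This gives a 9×27 integer matrix of rank 8; reducing to Smith normal form yields diagonal entries (1,1,1,1,1,1,1,1).

The boundary map ∂_2: C_2 → C_1 maps a triangle to the signed sum of its edges. For instance
  ∂[v_0,v_4,v_5] = [v_4,v_5] − [v_0,v_5] + [v_0,v_4],
  ∂[v_3,v_5,v_6] = [v_5,v_6] − [v_3,v_6] + [v_3,v_5].
This gives a 27×18 integer matrix of rank 17; reducing to Smith normal form yields diagonal entries (1,1,1,1,1,1,1,1,1,1,1,1,1,1,1,1,1).

From H_k ≅ ker(∂_k) / im(∂_{k+1}) we obtain:

  H_0: rank C_0 − rank ∂_1 = 9 − 8 = 1, and the invariant factors of ∂_1 are all 1, so H_0 = Z.

(K is a triangulation of the torus T^2.)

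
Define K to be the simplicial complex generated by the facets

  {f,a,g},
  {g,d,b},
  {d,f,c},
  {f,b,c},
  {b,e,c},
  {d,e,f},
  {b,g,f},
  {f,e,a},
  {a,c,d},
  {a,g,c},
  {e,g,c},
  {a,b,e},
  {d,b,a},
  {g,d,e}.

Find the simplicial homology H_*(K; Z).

We work with the vertex ordering a < b < c < d < e < f < g. The simplices of K, each written with vertices in increasing order, are:

  0-simplices (7): a, b, c, d, e, f, g
  1-simplices (21): ab, ac, ad, ae, af, ag, bc, bd, be, bf, bg, cd, ce, cf, cg, de, df, dg, ef, eg, fg
  2-simplices (14): abd, abe, acd, acg, aef, afg, bce, bcf, bdg, bfg, cdf, ceg, def, deg

so the chain groups are C_0 ≅ Z^7, C_1 ≅ Z^21, C_2 ≅ Z^14.

The boundary map ∂_1: C_1 → C_0 sends each edge [p,q] (with p < q) to q − p. For instance
  ∂ag = g − a.
This gives a 7×21 integer matrix of rank 6; reducing to Smith normal form yields diagonal entries (1,1,1,1,1,1).

Boundary ∂_2: C_2 → C_1 acts by ∂[p,q,r] = [q,r] − [p,r] + [p,q]. For instance
  ∂bcf = cf − bf + bc,
  ∂bfg = fg − bg + bf.
This gives a 21×14 integer matrix of rank 13; reducing to Smith normal form yields diagonal entries (1,1,1,1,1,1,1,1,1,1,1,1,1).

Now H_k = ker ∂_k / im ∂_{k+1}, so:

  H_0: rank C_0 − rank ∂_1 = 7 − 6 = 1, and the invariant factors of ∂_1 are all 1, so H_0 = Z.
  H_1: rank ker ∂_1 − rank ∂_2 = (21 − 6) − 13 = 2, and the invariant factors of ∂_2 are all 1, so H_1 = Z^2.
  H_2: rank ker ∂_2 − rank ∂_3 = (14 − 13) − 0 = 1, and there is no ∂_3, so H_2 = Z.

H_0 = Z,  H_1 = Z^2,  H_2 = Z.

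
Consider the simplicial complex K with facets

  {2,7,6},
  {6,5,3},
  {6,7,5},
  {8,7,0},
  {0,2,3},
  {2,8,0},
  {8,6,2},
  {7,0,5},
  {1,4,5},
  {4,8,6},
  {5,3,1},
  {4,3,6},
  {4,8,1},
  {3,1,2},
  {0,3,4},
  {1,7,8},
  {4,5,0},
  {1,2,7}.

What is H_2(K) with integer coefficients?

H_2 = 0.

We work with the vertex ordering 0 < 1 < 2 < 3 < 4 < 5 < 6 < 7 < 8. The simplices of K, each written with vertices in increasing order, are:

  0-simplices (9): [0], [1], [2], [3], [4], [5], [6], [7], [8]
  1-simplices (27): (27 of them)
  2-simplices (18): [0,2,3], [0,2,8], [0,3,4], [0,4,5], [0,5,7], [0,7,8], [1,2,3], [1,2,7], [1,3,5], [1,4,5], [1,4,8], [1,7,8], [2,6,7], [2,6,8], [3,4,6], [3,5,6], [4,6,8], [5,6,7]

so the chain groups are C_0 ≅ Z^9, C_1 ≅ Z^27, C_2 ≅ Z^18.

Boundary ∂_1: C_1 → C_0 is given by ∂[p,q] = [q] − [p]. For instance
  ∂[0,3] = [3] − [0].
As a 9×27 matrix over Z this has rank 8, with invariant factors (1,1,1,1,1,1,1,1).

∂_2: C_2 → C_1 acts by ∂[p,q,r] = [q,r] − [p,r] + [p,q]. For instance
  ∂[2,6,7] = [6,7] − [2,7] + [2,6],
  ∂[3,5,6] = [5,6] − [3,6] + [3,5].
This gives a 27×18 integer matrix of rank 18; reducing to Smith normal form yields diagonal entries (1,1,1,1,1,1,1,1,1,1,1,1,1,1,1,1,1,2).

From H_k ≅ ker(∂_k) / im(∂_{k+1}) we obtain:

  H_2: rank ker ∂_2 − rank ∂_3 = (18 − 18) − 0 = 0, and there is no ∂_3, so H_2 = 0.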